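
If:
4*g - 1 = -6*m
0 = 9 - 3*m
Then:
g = -17/4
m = 3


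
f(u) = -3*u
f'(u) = -3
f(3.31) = -9.93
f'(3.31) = -3.00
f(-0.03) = 0.09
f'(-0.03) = -3.00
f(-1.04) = 3.12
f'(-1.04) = -3.00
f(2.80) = -8.40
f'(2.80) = -3.00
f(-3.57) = 10.71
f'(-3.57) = -3.00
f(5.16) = -15.48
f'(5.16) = -3.00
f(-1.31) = 3.93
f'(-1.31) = -3.00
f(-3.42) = 10.26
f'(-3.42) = -3.00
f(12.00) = -36.00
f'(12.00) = -3.00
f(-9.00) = 27.00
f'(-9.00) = -3.00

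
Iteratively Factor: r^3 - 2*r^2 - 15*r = (r - 5)*(r^2 + 3*r) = r*(r - 5)*(r + 3)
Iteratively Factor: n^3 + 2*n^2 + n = (n + 1)*(n^2 + n) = (n + 1)^2*(n)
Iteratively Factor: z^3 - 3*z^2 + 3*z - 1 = (z - 1)*(z^2 - 2*z + 1) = (z - 1)^2*(z - 1)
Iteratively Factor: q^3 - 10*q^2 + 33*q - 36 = (q - 4)*(q^2 - 6*q + 9) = (q - 4)*(q - 3)*(q - 3)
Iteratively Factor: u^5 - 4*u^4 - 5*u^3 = (u - 5)*(u^4 + u^3) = (u - 5)*(u + 1)*(u^3) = u*(u - 5)*(u + 1)*(u^2) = u^2*(u - 5)*(u + 1)*(u)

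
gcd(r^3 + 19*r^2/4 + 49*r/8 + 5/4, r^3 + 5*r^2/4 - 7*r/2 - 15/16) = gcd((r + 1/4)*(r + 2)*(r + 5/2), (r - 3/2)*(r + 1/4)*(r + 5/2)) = r^2 + 11*r/4 + 5/8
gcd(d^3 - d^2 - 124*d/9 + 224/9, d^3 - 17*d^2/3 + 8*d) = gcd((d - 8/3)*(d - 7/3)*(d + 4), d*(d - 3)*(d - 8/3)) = d - 8/3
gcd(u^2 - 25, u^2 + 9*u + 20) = u + 5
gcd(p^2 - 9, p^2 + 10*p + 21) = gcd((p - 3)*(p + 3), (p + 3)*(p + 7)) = p + 3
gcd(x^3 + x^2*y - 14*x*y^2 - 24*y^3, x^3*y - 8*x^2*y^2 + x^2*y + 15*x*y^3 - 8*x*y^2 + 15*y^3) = 1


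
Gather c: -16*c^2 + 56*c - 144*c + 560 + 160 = -16*c^2 - 88*c + 720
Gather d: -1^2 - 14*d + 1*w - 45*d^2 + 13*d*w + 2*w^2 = -45*d^2 + d*(13*w - 14) + 2*w^2 + w - 1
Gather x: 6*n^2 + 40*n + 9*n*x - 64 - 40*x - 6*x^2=6*n^2 + 40*n - 6*x^2 + x*(9*n - 40) - 64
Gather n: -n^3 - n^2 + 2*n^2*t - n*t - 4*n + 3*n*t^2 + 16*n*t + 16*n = -n^3 + n^2*(2*t - 1) + n*(3*t^2 + 15*t + 12)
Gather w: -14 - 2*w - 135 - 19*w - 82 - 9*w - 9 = -30*w - 240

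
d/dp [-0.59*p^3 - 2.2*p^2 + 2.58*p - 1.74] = -1.77*p^2 - 4.4*p + 2.58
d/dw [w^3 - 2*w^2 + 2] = w*(3*w - 4)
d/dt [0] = 0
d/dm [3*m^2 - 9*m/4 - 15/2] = 6*m - 9/4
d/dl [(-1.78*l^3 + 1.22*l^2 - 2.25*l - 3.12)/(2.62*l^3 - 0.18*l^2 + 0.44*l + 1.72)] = (-2.876*l^4 + 10.2236*l^3 + 15.4702*l^2 + 3.0736*l - 2.4972)/(6.8644*l^6 - 0.9432*l^5 + 2.338*l^4 + 8.8544*l^3 - 0.4256*l^2 + 1.5136*l + 2.9584)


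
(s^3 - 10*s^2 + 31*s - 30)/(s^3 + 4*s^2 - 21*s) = (s^2 - 7*s + 10)/(s*(s + 7))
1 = 1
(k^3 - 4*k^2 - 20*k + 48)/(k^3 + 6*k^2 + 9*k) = (k^3 - 4*k^2 - 20*k + 48)/(k*(k^2 + 6*k + 9))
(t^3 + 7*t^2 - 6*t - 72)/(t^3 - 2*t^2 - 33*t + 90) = (t + 4)/(t - 5)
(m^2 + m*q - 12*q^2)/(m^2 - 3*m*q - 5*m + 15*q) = (m + 4*q)/(m - 5)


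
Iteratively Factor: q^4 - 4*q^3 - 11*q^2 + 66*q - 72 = (q - 3)*(q^3 - q^2 - 14*q + 24) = (q - 3)*(q + 4)*(q^2 - 5*q + 6) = (q - 3)^2*(q + 4)*(q - 2)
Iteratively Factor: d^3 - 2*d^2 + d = (d)*(d^2 - 2*d + 1) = d*(d - 1)*(d - 1)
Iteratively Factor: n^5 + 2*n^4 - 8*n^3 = (n)*(n^4 + 2*n^3 - 8*n^2) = n^2*(n^3 + 2*n^2 - 8*n) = n^2*(n - 2)*(n^2 + 4*n) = n^2*(n - 2)*(n + 4)*(n)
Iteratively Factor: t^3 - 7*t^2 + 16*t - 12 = (t - 2)*(t^2 - 5*t + 6) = (t - 2)^2*(t - 3)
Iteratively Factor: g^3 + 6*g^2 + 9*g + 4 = (g + 1)*(g^2 + 5*g + 4) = (g + 1)^2*(g + 4)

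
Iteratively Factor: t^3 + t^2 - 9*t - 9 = (t + 1)*(t^2 - 9) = (t + 1)*(t + 3)*(t - 3)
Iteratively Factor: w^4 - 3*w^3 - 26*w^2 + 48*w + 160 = (w - 4)*(w^3 + w^2 - 22*w - 40) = (w - 5)*(w - 4)*(w^2 + 6*w + 8) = (w - 5)*(w - 4)*(w + 4)*(w + 2)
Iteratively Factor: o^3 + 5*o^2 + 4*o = (o)*(o^2 + 5*o + 4) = o*(o + 1)*(o + 4)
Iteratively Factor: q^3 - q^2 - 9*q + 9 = (q - 1)*(q^2 - 9) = (q - 1)*(q + 3)*(q - 3)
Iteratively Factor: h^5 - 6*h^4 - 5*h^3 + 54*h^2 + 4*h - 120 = (h + 2)*(h^4 - 8*h^3 + 11*h^2 + 32*h - 60) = (h - 5)*(h + 2)*(h^3 - 3*h^2 - 4*h + 12) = (h - 5)*(h + 2)^2*(h^2 - 5*h + 6) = (h - 5)*(h - 2)*(h + 2)^2*(h - 3)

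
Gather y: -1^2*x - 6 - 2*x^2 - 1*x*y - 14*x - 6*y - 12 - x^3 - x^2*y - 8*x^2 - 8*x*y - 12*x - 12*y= -x^3 - 10*x^2 - 27*x + y*(-x^2 - 9*x - 18) - 18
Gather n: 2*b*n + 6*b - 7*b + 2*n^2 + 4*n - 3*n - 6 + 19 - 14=-b + 2*n^2 + n*(2*b + 1) - 1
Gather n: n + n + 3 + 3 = 2*n + 6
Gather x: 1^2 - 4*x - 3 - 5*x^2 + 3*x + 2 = -5*x^2 - x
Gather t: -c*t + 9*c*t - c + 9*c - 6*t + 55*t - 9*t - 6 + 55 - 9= 8*c + t*(8*c + 40) + 40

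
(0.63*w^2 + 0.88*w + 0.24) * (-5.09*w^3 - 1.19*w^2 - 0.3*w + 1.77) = -3.2067*w^5 - 5.2289*w^4 - 2.4578*w^3 + 0.5655*w^2 + 1.4856*w + 0.4248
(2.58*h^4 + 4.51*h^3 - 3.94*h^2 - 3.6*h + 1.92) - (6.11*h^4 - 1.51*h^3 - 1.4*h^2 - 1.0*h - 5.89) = -3.53*h^4 + 6.02*h^3 - 2.54*h^2 - 2.6*h + 7.81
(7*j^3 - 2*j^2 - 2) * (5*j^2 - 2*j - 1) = 35*j^5 - 24*j^4 - 3*j^3 - 8*j^2 + 4*j + 2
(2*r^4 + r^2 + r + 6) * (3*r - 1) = 6*r^5 - 2*r^4 + 3*r^3 + 2*r^2 + 17*r - 6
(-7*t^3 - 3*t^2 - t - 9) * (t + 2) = -7*t^4 - 17*t^3 - 7*t^2 - 11*t - 18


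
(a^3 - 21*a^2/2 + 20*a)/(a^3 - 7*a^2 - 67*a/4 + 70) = 2*a/(2*a + 7)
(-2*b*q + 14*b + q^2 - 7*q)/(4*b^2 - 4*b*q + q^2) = (q - 7)/(-2*b + q)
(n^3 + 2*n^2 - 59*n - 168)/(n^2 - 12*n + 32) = (n^2 + 10*n + 21)/(n - 4)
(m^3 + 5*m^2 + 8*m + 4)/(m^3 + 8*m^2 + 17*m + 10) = (m + 2)/(m + 5)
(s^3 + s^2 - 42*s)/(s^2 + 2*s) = (s^2 + s - 42)/(s + 2)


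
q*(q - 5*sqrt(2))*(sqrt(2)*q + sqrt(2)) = sqrt(2)*q^3 - 10*q^2 + sqrt(2)*q^2 - 10*q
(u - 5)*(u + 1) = u^2 - 4*u - 5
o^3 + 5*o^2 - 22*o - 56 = (o - 4)*(o + 2)*(o + 7)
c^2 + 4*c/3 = c*(c + 4/3)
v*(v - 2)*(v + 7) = v^3 + 5*v^2 - 14*v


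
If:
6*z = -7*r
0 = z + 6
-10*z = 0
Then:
No Solution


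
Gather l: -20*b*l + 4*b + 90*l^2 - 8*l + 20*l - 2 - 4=4*b + 90*l^2 + l*(12 - 20*b) - 6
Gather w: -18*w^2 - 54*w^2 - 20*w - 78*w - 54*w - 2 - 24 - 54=-72*w^2 - 152*w - 80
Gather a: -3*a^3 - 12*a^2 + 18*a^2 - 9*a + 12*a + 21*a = -3*a^3 + 6*a^2 + 24*a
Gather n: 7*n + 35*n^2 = 35*n^2 + 7*n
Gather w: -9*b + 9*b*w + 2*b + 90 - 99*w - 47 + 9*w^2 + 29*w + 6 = -7*b + 9*w^2 + w*(9*b - 70) + 49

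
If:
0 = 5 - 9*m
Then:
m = 5/9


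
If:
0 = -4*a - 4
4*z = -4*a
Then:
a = -1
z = 1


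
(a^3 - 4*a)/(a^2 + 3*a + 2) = a*(a - 2)/(a + 1)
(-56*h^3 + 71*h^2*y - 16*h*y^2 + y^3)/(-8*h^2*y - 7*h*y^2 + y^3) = (7*h^2 - 8*h*y + y^2)/(y*(h + y))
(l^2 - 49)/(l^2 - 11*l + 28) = (l + 7)/(l - 4)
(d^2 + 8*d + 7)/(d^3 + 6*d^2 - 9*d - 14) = 1/(d - 2)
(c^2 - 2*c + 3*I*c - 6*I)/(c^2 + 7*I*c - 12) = (c - 2)/(c + 4*I)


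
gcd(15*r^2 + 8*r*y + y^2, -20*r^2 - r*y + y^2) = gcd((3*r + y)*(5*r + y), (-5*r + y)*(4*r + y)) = 1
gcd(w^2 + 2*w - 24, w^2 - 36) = w + 6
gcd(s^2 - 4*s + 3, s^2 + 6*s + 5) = 1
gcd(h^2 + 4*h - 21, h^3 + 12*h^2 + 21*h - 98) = h + 7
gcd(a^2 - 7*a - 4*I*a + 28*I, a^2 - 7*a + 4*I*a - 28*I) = a - 7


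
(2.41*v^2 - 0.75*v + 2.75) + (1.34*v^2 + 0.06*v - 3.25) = 3.75*v^2 - 0.69*v - 0.5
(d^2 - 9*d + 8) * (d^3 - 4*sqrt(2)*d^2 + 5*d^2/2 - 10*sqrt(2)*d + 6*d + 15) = d^5 - 13*d^4/2 - 4*sqrt(2)*d^4 - 17*d^3/2 + 26*sqrt(2)*d^3 - 19*d^2 + 58*sqrt(2)*d^2 - 80*sqrt(2)*d - 87*d + 120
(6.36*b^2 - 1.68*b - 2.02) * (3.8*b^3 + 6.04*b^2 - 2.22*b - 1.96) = 24.168*b^5 + 32.0304*b^4 - 31.9424*b^3 - 20.9368*b^2 + 7.7772*b + 3.9592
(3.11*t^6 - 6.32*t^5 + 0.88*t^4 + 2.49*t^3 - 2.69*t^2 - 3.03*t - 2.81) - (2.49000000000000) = 3.11*t^6 - 6.32*t^5 + 0.88*t^4 + 2.49*t^3 - 2.69*t^2 - 3.03*t - 5.3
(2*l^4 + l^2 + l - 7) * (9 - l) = -2*l^5 + 18*l^4 - l^3 + 8*l^2 + 16*l - 63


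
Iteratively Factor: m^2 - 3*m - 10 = (m + 2)*(m - 5)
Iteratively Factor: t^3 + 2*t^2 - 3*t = (t + 3)*(t^2 - t) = t*(t + 3)*(t - 1)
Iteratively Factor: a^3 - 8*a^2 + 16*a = (a)*(a^2 - 8*a + 16) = a*(a - 4)*(a - 4)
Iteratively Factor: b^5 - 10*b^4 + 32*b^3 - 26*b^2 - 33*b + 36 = (b + 1)*(b^4 - 11*b^3 + 43*b^2 - 69*b + 36) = (b - 1)*(b + 1)*(b^3 - 10*b^2 + 33*b - 36) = (b - 3)*(b - 1)*(b + 1)*(b^2 - 7*b + 12) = (b - 3)^2*(b - 1)*(b + 1)*(b - 4)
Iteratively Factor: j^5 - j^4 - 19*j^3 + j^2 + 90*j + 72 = (j - 4)*(j^4 + 3*j^3 - 7*j^2 - 27*j - 18) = (j - 4)*(j + 2)*(j^3 + j^2 - 9*j - 9) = (j - 4)*(j - 3)*(j + 2)*(j^2 + 4*j + 3) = (j - 4)*(j - 3)*(j + 2)*(j + 3)*(j + 1)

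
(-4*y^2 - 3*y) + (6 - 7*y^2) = -11*y^2 - 3*y + 6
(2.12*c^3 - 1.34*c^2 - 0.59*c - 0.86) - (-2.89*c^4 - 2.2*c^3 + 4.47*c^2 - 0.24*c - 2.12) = 2.89*c^4 + 4.32*c^3 - 5.81*c^2 - 0.35*c + 1.26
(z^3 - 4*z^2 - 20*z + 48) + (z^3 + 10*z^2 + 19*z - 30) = 2*z^3 + 6*z^2 - z + 18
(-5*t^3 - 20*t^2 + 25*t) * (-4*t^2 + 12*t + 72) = 20*t^5 + 20*t^4 - 700*t^3 - 1140*t^2 + 1800*t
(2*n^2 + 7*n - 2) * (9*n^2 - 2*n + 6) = 18*n^4 + 59*n^3 - 20*n^2 + 46*n - 12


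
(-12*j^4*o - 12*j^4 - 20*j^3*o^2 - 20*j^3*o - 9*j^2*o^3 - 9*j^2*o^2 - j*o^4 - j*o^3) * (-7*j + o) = 84*j^5*o + 84*j^5 + 128*j^4*o^2 + 128*j^4*o + 43*j^3*o^3 + 43*j^3*o^2 - 2*j^2*o^4 - 2*j^2*o^3 - j*o^5 - j*o^4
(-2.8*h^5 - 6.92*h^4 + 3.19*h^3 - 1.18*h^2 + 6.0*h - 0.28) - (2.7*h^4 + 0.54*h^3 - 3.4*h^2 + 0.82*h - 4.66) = -2.8*h^5 - 9.62*h^4 + 2.65*h^3 + 2.22*h^2 + 5.18*h + 4.38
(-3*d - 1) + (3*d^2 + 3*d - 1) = 3*d^2 - 2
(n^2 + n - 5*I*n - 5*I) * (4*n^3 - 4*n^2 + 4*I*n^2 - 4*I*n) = 4*n^5 - 16*I*n^4 + 16*n^3 + 16*I*n^2 - 20*n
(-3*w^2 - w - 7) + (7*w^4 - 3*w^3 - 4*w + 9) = 7*w^4 - 3*w^3 - 3*w^2 - 5*w + 2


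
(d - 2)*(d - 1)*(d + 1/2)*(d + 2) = d^4 - d^3/2 - 9*d^2/2 + 2*d + 2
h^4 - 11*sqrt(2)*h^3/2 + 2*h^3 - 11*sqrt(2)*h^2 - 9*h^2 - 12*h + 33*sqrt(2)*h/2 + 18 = (h - 1)*(h + 3)*(h - 6*sqrt(2))*(h + sqrt(2)/2)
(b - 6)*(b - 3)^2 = b^3 - 12*b^2 + 45*b - 54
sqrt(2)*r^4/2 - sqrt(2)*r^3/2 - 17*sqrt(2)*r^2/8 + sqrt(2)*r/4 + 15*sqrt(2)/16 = (r - 5/2)*(r + 3/2)*(r - sqrt(2)/2)*(sqrt(2)*r/2 + 1/2)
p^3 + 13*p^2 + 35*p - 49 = (p - 1)*(p + 7)^2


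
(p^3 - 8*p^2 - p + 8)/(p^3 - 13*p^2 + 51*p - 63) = (p^3 - 8*p^2 - p + 8)/(p^3 - 13*p^2 + 51*p - 63)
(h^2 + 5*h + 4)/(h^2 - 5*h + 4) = (h^2 + 5*h + 4)/(h^2 - 5*h + 4)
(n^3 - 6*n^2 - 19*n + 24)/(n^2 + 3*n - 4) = (n^2 - 5*n - 24)/(n + 4)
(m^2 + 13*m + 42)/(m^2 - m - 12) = (m^2 + 13*m + 42)/(m^2 - m - 12)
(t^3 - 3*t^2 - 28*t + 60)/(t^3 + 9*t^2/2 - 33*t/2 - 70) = 2*(t^2 - 8*t + 12)/(2*t^2 - t - 28)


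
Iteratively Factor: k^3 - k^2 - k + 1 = (k + 1)*(k^2 - 2*k + 1) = (k - 1)*(k + 1)*(k - 1)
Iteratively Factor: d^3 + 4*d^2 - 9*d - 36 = (d - 3)*(d^2 + 7*d + 12) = (d - 3)*(d + 3)*(d + 4)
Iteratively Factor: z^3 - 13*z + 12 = (z + 4)*(z^2 - 4*z + 3) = (z - 3)*(z + 4)*(z - 1)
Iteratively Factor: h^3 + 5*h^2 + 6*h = (h + 3)*(h^2 + 2*h) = h*(h + 3)*(h + 2)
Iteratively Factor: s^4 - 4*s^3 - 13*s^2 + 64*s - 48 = (s - 3)*(s^3 - s^2 - 16*s + 16) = (s - 3)*(s - 1)*(s^2 - 16) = (s - 3)*(s - 1)*(s + 4)*(s - 4)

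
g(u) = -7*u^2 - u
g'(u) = -14*u - 1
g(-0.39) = -0.67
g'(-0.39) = 4.46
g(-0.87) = -4.43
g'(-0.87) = 11.18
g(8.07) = -463.94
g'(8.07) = -113.98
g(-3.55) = -84.67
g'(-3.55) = 48.70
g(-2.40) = -37.92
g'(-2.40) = 32.60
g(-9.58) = -632.85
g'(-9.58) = 133.12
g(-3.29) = -72.48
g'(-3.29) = 45.06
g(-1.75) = -19.69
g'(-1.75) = 23.50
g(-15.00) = -1560.00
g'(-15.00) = 209.00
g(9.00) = -576.00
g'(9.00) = -127.00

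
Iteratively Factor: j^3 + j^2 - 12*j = (j - 3)*(j^2 + 4*j) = j*(j - 3)*(j + 4)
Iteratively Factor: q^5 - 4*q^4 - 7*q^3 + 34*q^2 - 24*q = (q - 1)*(q^4 - 3*q^3 - 10*q^2 + 24*q) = (q - 2)*(q - 1)*(q^3 - q^2 - 12*q) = (q - 4)*(q - 2)*(q - 1)*(q^2 + 3*q) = (q - 4)*(q - 2)*(q - 1)*(q + 3)*(q)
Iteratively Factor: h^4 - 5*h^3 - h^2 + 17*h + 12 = (h - 4)*(h^3 - h^2 - 5*h - 3) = (h - 4)*(h + 1)*(h^2 - 2*h - 3) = (h - 4)*(h + 1)^2*(h - 3)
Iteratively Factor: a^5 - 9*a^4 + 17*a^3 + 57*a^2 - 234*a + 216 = (a - 2)*(a^4 - 7*a^3 + 3*a^2 + 63*a - 108) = (a - 3)*(a - 2)*(a^3 - 4*a^2 - 9*a + 36) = (a - 4)*(a - 3)*(a - 2)*(a^2 - 9) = (a - 4)*(a - 3)^2*(a - 2)*(a + 3)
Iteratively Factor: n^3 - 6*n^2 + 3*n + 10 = (n - 2)*(n^2 - 4*n - 5) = (n - 2)*(n + 1)*(n - 5)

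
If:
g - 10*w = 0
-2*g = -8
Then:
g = 4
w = 2/5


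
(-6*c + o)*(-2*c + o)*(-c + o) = -12*c^3 + 20*c^2*o - 9*c*o^2 + o^3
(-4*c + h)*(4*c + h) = -16*c^2 + h^2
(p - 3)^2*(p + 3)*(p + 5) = p^4 + 2*p^3 - 24*p^2 - 18*p + 135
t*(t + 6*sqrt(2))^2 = t^3 + 12*sqrt(2)*t^2 + 72*t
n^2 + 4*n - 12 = (n - 2)*(n + 6)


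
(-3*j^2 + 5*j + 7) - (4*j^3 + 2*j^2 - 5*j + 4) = -4*j^3 - 5*j^2 + 10*j + 3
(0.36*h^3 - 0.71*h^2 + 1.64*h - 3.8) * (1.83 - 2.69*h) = -0.9684*h^4 + 2.5687*h^3 - 5.7109*h^2 + 13.2232*h - 6.954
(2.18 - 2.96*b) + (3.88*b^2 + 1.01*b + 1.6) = 3.88*b^2 - 1.95*b + 3.78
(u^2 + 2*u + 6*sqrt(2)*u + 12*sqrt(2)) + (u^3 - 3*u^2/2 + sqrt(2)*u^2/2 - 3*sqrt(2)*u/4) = u^3 - u^2/2 + sqrt(2)*u^2/2 + 2*u + 21*sqrt(2)*u/4 + 12*sqrt(2)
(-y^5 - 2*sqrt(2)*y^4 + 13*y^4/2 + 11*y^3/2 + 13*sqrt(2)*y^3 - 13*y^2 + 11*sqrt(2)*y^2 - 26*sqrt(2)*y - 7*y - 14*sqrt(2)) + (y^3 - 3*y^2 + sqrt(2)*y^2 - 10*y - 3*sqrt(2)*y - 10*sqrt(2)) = -y^5 - 2*sqrt(2)*y^4 + 13*y^4/2 + 13*y^3/2 + 13*sqrt(2)*y^3 - 16*y^2 + 12*sqrt(2)*y^2 - 29*sqrt(2)*y - 17*y - 24*sqrt(2)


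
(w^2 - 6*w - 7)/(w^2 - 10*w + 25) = (w^2 - 6*w - 7)/(w^2 - 10*w + 25)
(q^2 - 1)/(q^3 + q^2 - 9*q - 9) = (q - 1)/(q^2 - 9)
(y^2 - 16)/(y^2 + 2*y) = (y^2 - 16)/(y*(y + 2))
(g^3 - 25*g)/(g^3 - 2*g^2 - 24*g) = (25 - g^2)/(-g^2 + 2*g + 24)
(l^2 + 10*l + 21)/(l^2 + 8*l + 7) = (l + 3)/(l + 1)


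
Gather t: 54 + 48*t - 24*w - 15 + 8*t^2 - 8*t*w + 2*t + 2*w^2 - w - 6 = 8*t^2 + t*(50 - 8*w) + 2*w^2 - 25*w + 33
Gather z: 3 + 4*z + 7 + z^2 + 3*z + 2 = z^2 + 7*z + 12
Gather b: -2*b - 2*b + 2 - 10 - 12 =-4*b - 20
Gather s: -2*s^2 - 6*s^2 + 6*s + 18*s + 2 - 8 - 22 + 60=-8*s^2 + 24*s + 32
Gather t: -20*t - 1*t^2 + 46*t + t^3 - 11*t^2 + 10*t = t^3 - 12*t^2 + 36*t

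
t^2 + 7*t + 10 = (t + 2)*(t + 5)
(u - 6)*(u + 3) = u^2 - 3*u - 18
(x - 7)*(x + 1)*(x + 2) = x^3 - 4*x^2 - 19*x - 14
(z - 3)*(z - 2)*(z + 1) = z^3 - 4*z^2 + z + 6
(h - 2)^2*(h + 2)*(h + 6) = h^4 + 4*h^3 - 16*h^2 - 16*h + 48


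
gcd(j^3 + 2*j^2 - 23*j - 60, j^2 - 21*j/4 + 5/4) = j - 5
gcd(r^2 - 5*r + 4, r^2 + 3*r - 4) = r - 1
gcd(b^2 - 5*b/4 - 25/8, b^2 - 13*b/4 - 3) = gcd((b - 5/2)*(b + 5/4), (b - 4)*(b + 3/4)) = 1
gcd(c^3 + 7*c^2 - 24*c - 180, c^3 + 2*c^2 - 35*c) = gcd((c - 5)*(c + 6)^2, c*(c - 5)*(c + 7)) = c - 5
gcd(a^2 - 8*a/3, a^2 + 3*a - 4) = 1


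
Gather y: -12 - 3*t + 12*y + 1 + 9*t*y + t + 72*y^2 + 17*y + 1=-2*t + 72*y^2 + y*(9*t + 29) - 10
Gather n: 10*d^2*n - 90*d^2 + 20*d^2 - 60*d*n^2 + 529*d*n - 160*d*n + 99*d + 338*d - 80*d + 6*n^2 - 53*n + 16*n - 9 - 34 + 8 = -70*d^2 + 357*d + n^2*(6 - 60*d) + n*(10*d^2 + 369*d - 37) - 35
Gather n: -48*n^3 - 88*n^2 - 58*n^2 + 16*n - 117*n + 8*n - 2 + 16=-48*n^3 - 146*n^2 - 93*n + 14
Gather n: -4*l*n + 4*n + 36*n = n*(40 - 4*l)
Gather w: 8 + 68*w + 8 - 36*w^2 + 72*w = -36*w^2 + 140*w + 16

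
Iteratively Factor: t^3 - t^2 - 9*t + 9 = (t + 3)*(t^2 - 4*t + 3) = (t - 1)*(t + 3)*(t - 3)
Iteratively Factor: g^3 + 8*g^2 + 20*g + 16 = (g + 2)*(g^2 + 6*g + 8) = (g + 2)^2*(g + 4)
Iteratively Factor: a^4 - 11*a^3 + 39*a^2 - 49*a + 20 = (a - 5)*(a^3 - 6*a^2 + 9*a - 4) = (a - 5)*(a - 1)*(a^2 - 5*a + 4) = (a - 5)*(a - 4)*(a - 1)*(a - 1)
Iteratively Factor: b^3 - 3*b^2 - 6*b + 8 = (b + 2)*(b^2 - 5*b + 4) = (b - 1)*(b + 2)*(b - 4)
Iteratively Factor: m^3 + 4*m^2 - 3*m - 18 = (m - 2)*(m^2 + 6*m + 9) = (m - 2)*(m + 3)*(m + 3)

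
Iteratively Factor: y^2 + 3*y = (y + 3)*(y)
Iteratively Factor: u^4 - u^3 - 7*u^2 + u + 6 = (u - 1)*(u^3 - 7*u - 6) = (u - 1)*(u + 2)*(u^2 - 2*u - 3) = (u - 3)*(u - 1)*(u + 2)*(u + 1)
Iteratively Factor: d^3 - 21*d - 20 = (d + 1)*(d^2 - d - 20) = (d + 1)*(d + 4)*(d - 5)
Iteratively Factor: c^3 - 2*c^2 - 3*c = (c + 1)*(c^2 - 3*c) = (c - 3)*(c + 1)*(c)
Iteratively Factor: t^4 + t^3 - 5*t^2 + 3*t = (t + 3)*(t^3 - 2*t^2 + t) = (t - 1)*(t + 3)*(t^2 - t) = t*(t - 1)*(t + 3)*(t - 1)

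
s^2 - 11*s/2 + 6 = (s - 4)*(s - 3/2)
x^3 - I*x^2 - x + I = (x - 1)*(x + 1)*(x - I)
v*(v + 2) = v^2 + 2*v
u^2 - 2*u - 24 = (u - 6)*(u + 4)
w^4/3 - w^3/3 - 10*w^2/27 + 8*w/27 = w*(w/3 + 1/3)*(w - 4/3)*(w - 2/3)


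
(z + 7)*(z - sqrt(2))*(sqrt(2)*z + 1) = sqrt(2)*z^3 - z^2 + 7*sqrt(2)*z^2 - 7*z - sqrt(2)*z - 7*sqrt(2)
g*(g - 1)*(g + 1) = g^3 - g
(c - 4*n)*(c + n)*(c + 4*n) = c^3 + c^2*n - 16*c*n^2 - 16*n^3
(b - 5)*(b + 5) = b^2 - 25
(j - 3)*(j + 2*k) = j^2 + 2*j*k - 3*j - 6*k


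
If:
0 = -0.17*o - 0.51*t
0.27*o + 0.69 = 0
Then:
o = -2.56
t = 0.85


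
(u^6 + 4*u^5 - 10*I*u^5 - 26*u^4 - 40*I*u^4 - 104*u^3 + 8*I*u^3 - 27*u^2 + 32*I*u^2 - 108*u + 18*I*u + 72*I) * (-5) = -5*u^6 - 20*u^5 + 50*I*u^5 + 130*u^4 + 200*I*u^4 + 520*u^3 - 40*I*u^3 + 135*u^2 - 160*I*u^2 + 540*u - 90*I*u - 360*I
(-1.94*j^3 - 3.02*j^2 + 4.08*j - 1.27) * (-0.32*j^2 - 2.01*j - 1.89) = 0.6208*j^5 + 4.8658*j^4 + 8.4312*j^3 - 2.0866*j^2 - 5.1585*j + 2.4003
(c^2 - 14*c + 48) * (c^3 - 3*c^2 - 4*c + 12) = c^5 - 17*c^4 + 86*c^3 - 76*c^2 - 360*c + 576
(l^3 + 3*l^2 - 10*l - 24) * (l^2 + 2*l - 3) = l^5 + 5*l^4 - 7*l^3 - 53*l^2 - 18*l + 72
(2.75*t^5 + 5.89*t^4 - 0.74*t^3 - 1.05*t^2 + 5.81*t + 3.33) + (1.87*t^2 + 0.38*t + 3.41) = 2.75*t^5 + 5.89*t^4 - 0.74*t^3 + 0.82*t^2 + 6.19*t + 6.74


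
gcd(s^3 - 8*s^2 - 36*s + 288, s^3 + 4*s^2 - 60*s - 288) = s^2 - 2*s - 48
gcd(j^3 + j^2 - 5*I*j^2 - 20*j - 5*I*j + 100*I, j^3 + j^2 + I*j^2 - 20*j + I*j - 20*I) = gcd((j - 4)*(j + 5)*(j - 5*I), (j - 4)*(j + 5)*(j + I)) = j^2 + j - 20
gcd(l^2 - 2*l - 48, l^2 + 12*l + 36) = l + 6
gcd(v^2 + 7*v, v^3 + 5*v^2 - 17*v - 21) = v + 7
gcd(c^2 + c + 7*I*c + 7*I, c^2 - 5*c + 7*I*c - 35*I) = c + 7*I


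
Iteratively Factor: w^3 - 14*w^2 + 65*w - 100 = (w - 4)*(w^2 - 10*w + 25) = (w - 5)*(w - 4)*(w - 5)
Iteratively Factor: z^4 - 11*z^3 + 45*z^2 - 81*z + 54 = (z - 3)*(z^3 - 8*z^2 + 21*z - 18) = (z - 3)*(z - 2)*(z^2 - 6*z + 9) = (z - 3)^2*(z - 2)*(z - 3)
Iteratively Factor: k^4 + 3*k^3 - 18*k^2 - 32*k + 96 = (k - 2)*(k^3 + 5*k^2 - 8*k - 48) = (k - 3)*(k - 2)*(k^2 + 8*k + 16) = (k - 3)*(k - 2)*(k + 4)*(k + 4)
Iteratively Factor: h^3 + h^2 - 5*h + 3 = (h - 1)*(h^2 + 2*h - 3) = (h - 1)^2*(h + 3)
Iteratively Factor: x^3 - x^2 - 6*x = (x - 3)*(x^2 + 2*x) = (x - 3)*(x + 2)*(x)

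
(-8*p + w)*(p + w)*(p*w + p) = -8*p^3*w - 8*p^3 - 7*p^2*w^2 - 7*p^2*w + p*w^3 + p*w^2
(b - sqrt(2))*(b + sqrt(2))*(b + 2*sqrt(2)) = b^3 + 2*sqrt(2)*b^2 - 2*b - 4*sqrt(2)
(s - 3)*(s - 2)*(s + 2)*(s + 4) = s^4 + s^3 - 16*s^2 - 4*s + 48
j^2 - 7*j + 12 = (j - 4)*(j - 3)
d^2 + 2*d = d*(d + 2)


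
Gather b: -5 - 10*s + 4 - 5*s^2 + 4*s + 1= -5*s^2 - 6*s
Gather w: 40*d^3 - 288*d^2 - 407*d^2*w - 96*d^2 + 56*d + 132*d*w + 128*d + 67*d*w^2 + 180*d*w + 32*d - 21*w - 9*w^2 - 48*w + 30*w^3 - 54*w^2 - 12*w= 40*d^3 - 384*d^2 + 216*d + 30*w^3 + w^2*(67*d - 63) + w*(-407*d^2 + 312*d - 81)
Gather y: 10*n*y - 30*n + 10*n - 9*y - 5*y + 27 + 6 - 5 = -20*n + y*(10*n - 14) + 28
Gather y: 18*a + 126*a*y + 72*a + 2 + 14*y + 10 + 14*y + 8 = 90*a + y*(126*a + 28) + 20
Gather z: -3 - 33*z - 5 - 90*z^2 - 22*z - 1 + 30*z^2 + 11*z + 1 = -60*z^2 - 44*z - 8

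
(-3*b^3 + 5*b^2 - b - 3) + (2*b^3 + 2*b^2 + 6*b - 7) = -b^3 + 7*b^2 + 5*b - 10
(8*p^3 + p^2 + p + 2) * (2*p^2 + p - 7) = 16*p^5 + 10*p^4 - 53*p^3 - 2*p^2 - 5*p - 14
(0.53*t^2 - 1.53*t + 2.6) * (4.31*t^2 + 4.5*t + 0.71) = 2.2843*t^4 - 4.2093*t^3 + 4.6973*t^2 + 10.6137*t + 1.846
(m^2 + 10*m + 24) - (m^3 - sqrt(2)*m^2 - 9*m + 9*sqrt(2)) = -m^3 + m^2 + sqrt(2)*m^2 + 19*m - 9*sqrt(2) + 24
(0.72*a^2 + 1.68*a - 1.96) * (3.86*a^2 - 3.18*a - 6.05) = 2.7792*a^4 + 4.1952*a^3 - 17.264*a^2 - 3.9312*a + 11.858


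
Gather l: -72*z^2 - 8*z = -72*z^2 - 8*z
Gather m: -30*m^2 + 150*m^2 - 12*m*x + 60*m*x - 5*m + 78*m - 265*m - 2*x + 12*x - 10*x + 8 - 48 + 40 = 120*m^2 + m*(48*x - 192)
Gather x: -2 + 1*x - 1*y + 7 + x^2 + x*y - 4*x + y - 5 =x^2 + x*(y - 3)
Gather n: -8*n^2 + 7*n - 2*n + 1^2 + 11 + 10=-8*n^2 + 5*n + 22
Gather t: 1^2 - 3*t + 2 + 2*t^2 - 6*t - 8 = 2*t^2 - 9*t - 5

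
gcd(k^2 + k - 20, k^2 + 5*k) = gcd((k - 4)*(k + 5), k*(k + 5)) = k + 5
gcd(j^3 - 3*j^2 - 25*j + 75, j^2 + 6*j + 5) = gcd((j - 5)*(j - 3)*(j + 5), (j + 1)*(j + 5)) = j + 5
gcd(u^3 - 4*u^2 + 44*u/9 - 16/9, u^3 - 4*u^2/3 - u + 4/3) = u - 4/3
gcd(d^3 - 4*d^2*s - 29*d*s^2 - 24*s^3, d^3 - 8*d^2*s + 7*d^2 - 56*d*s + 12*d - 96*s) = -d + 8*s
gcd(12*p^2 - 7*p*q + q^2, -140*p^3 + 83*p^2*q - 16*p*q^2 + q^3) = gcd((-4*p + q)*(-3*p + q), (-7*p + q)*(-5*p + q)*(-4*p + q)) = 4*p - q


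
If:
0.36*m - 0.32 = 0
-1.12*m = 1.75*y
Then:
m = 0.89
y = -0.57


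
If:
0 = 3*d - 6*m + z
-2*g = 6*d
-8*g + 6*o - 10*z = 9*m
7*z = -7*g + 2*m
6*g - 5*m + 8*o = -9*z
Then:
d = 0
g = 0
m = 0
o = 0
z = 0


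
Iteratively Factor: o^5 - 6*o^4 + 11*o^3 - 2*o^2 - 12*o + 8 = (o - 2)*(o^4 - 4*o^3 + 3*o^2 + 4*o - 4) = (o - 2)*(o + 1)*(o^3 - 5*o^2 + 8*o - 4) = (o - 2)^2*(o + 1)*(o^2 - 3*o + 2) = (o - 2)^2*(o - 1)*(o + 1)*(o - 2)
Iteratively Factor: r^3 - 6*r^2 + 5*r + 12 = (r - 4)*(r^2 - 2*r - 3) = (r - 4)*(r + 1)*(r - 3)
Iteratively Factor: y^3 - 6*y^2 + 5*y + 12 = (y - 3)*(y^2 - 3*y - 4) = (y - 3)*(y + 1)*(y - 4)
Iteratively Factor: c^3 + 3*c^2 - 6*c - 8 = (c + 4)*(c^2 - c - 2) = (c - 2)*(c + 4)*(c + 1)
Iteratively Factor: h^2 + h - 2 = (h + 2)*(h - 1)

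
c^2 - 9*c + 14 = (c - 7)*(c - 2)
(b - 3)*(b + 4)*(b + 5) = b^3 + 6*b^2 - 7*b - 60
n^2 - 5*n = n*(n - 5)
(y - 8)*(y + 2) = y^2 - 6*y - 16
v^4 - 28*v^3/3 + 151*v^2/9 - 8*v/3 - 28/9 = (v - 7)*(v - 2)*(v - 2/3)*(v + 1/3)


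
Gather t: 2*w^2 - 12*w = 2*w^2 - 12*w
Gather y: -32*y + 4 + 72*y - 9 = 40*y - 5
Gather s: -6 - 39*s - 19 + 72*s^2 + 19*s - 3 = 72*s^2 - 20*s - 28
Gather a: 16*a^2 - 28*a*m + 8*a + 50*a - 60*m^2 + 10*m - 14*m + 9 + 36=16*a^2 + a*(58 - 28*m) - 60*m^2 - 4*m + 45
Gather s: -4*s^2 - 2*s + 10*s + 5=-4*s^2 + 8*s + 5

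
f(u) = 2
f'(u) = 0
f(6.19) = 2.00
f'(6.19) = 0.00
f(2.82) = 2.00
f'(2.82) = 0.00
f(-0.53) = 2.00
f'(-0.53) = 0.00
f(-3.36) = 2.00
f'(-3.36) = 0.00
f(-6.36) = 2.00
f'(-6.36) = 0.00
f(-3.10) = 2.00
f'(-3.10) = 0.00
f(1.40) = 2.00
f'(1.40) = 0.00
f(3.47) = 2.00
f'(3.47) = 0.00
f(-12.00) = 2.00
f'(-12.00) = 0.00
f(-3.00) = 2.00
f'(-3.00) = 0.00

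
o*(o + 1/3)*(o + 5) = o^3 + 16*o^2/3 + 5*o/3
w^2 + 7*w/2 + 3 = (w + 3/2)*(w + 2)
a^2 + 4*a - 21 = (a - 3)*(a + 7)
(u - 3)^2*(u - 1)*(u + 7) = u^4 - 34*u^2 + 96*u - 63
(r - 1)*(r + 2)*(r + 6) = r^3 + 7*r^2 + 4*r - 12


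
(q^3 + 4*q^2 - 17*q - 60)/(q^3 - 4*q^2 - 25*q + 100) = (q + 3)/(q - 5)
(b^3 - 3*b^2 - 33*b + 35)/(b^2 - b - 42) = (b^2 + 4*b - 5)/(b + 6)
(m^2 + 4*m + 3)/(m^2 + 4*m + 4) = (m^2 + 4*m + 3)/(m^2 + 4*m + 4)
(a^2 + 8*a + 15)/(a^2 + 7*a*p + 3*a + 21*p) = (a + 5)/(a + 7*p)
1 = 1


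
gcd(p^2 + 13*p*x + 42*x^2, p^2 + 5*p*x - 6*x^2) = p + 6*x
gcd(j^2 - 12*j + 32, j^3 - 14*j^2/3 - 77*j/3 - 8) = j - 8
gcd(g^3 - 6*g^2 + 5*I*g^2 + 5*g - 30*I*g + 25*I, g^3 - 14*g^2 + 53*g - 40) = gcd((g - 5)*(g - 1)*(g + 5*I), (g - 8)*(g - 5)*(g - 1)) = g^2 - 6*g + 5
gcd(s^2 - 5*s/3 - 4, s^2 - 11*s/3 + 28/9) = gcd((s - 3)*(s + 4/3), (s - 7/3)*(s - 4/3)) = 1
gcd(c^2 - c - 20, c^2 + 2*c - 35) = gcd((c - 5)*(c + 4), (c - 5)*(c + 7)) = c - 5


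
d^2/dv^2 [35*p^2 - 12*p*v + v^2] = 2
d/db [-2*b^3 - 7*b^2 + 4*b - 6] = -6*b^2 - 14*b + 4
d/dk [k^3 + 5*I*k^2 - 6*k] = 3*k^2 + 10*I*k - 6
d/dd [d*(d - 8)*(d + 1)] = 3*d^2 - 14*d - 8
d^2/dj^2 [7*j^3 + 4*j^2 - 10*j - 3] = 42*j + 8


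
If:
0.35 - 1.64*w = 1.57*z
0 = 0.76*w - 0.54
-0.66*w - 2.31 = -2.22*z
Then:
No Solution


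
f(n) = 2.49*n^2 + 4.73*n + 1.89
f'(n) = 4.98*n + 4.73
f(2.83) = 35.22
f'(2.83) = 18.82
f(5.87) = 115.45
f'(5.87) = 33.96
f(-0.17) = 1.16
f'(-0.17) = 3.88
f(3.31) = 44.83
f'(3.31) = 21.21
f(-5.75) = 57.02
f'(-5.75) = -23.90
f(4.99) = 87.49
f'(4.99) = 29.58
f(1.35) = 12.81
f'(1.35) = 11.45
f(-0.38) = 0.45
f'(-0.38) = 2.84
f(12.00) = 417.21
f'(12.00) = 64.49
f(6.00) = 119.91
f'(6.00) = 34.61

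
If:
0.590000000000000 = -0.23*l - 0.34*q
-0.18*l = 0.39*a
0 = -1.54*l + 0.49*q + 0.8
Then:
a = 0.01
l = -0.03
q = -1.72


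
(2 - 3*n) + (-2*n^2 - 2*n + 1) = -2*n^2 - 5*n + 3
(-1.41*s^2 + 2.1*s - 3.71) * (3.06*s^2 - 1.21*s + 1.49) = -4.3146*s^4 + 8.1321*s^3 - 15.9945*s^2 + 7.6181*s - 5.5279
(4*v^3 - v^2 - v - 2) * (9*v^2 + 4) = 36*v^5 - 9*v^4 + 7*v^3 - 22*v^2 - 4*v - 8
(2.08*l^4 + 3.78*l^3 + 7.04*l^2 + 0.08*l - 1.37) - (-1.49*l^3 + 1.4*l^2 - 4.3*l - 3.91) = 2.08*l^4 + 5.27*l^3 + 5.64*l^2 + 4.38*l + 2.54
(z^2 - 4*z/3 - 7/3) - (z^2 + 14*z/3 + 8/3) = -6*z - 5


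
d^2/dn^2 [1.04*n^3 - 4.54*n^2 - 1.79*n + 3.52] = 6.24*n - 9.08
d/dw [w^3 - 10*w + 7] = 3*w^2 - 10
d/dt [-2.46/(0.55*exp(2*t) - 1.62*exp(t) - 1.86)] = (2.706*exp(t) - 3.9852)*exp(t)/(-0.55*exp(2*t) + 1.62*exp(t) + 1.86)^2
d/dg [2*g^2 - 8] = 4*g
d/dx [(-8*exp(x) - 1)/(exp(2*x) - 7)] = 2*(4*exp(2*x) + exp(x) + 28)*exp(x)/(exp(4*x) - 14*exp(2*x) + 49)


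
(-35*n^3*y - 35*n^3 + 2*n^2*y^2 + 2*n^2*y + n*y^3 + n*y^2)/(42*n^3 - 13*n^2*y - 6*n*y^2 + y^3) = n*(-35*n^2*y - 35*n^2 + 2*n*y^2 + 2*n*y + y^3 + y^2)/(42*n^3 - 13*n^2*y - 6*n*y^2 + y^3)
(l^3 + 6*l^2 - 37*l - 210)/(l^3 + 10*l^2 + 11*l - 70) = (l - 6)/(l - 2)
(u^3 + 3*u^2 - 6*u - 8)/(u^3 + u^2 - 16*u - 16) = (u - 2)/(u - 4)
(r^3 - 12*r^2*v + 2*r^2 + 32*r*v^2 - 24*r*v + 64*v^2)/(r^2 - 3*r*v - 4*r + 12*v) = (r^3 - 12*r^2*v + 2*r^2 + 32*r*v^2 - 24*r*v + 64*v^2)/(r^2 - 3*r*v - 4*r + 12*v)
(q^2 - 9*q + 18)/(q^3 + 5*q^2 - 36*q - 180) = (q - 3)/(q^2 + 11*q + 30)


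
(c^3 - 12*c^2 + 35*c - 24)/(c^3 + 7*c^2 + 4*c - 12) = (c^2 - 11*c + 24)/(c^2 + 8*c + 12)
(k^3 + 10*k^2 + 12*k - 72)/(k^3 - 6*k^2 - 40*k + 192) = (k^2 + 4*k - 12)/(k^2 - 12*k + 32)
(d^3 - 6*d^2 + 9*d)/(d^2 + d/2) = 2*(d^2 - 6*d + 9)/(2*d + 1)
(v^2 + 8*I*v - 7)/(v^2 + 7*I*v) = (v + I)/v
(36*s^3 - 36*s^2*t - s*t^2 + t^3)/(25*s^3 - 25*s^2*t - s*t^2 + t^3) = (36*s^2 - t^2)/(25*s^2 - t^2)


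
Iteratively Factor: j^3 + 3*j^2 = (j)*(j^2 + 3*j) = j^2*(j + 3)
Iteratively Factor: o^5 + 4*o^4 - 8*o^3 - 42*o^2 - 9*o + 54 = (o + 3)*(o^4 + o^3 - 11*o^2 - 9*o + 18) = (o - 1)*(o + 3)*(o^3 + 2*o^2 - 9*o - 18) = (o - 1)*(o + 3)^2*(o^2 - o - 6) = (o - 3)*(o - 1)*(o + 3)^2*(o + 2)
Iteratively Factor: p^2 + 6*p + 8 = (p + 2)*(p + 4)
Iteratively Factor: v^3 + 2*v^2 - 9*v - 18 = (v + 2)*(v^2 - 9) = (v + 2)*(v + 3)*(v - 3)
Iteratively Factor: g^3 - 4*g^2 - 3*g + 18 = (g + 2)*(g^2 - 6*g + 9) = (g - 3)*(g + 2)*(g - 3)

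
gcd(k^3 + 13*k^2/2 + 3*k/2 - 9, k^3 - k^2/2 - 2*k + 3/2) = k^2 + k/2 - 3/2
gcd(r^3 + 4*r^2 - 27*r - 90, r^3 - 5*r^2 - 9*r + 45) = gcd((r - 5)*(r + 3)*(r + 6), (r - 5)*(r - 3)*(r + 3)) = r^2 - 2*r - 15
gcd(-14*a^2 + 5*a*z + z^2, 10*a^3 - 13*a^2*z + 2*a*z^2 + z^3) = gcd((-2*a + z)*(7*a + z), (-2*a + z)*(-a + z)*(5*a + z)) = -2*a + z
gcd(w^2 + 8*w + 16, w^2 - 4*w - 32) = w + 4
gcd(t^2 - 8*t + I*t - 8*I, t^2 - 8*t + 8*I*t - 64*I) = t - 8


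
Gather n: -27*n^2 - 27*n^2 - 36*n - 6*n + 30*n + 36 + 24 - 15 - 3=-54*n^2 - 12*n + 42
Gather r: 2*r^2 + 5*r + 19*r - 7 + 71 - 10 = 2*r^2 + 24*r + 54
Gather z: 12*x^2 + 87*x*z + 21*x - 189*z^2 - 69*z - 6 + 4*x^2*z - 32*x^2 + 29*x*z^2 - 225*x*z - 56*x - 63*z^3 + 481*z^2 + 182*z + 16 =-20*x^2 - 35*x - 63*z^3 + z^2*(29*x + 292) + z*(4*x^2 - 138*x + 113) + 10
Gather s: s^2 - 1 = s^2 - 1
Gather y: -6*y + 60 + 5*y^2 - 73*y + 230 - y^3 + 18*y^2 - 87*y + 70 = -y^3 + 23*y^2 - 166*y + 360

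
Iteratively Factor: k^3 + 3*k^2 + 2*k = (k + 1)*(k^2 + 2*k) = (k + 1)*(k + 2)*(k)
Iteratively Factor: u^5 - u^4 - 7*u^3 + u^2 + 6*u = (u - 1)*(u^4 - 7*u^2 - 6*u) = (u - 3)*(u - 1)*(u^3 + 3*u^2 + 2*u) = (u - 3)*(u - 1)*(u + 2)*(u^2 + u) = u*(u - 3)*(u - 1)*(u + 2)*(u + 1)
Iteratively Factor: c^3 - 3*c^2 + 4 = (c - 2)*(c^2 - c - 2) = (c - 2)*(c + 1)*(c - 2)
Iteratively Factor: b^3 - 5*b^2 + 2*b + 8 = (b + 1)*(b^2 - 6*b + 8) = (b - 4)*(b + 1)*(b - 2)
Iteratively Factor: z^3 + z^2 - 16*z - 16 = (z - 4)*(z^2 + 5*z + 4) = (z - 4)*(z + 1)*(z + 4)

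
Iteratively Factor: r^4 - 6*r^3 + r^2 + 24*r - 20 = (r + 2)*(r^3 - 8*r^2 + 17*r - 10) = (r - 1)*(r + 2)*(r^2 - 7*r + 10) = (r - 2)*(r - 1)*(r + 2)*(r - 5)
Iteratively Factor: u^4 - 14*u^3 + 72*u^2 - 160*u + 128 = (u - 4)*(u^3 - 10*u^2 + 32*u - 32) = (u - 4)^2*(u^2 - 6*u + 8) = (u - 4)^3*(u - 2)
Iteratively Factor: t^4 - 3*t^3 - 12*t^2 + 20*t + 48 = (t + 2)*(t^3 - 5*t^2 - 2*t + 24) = (t - 4)*(t + 2)*(t^2 - t - 6) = (t - 4)*(t - 3)*(t + 2)*(t + 2)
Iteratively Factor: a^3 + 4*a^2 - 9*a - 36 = (a - 3)*(a^2 + 7*a + 12) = (a - 3)*(a + 3)*(a + 4)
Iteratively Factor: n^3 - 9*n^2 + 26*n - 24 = (n - 2)*(n^2 - 7*n + 12) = (n - 3)*(n - 2)*(n - 4)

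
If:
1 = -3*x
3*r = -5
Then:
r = -5/3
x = -1/3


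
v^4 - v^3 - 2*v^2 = v^2*(v - 2)*(v + 1)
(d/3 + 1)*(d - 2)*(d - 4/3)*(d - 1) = d^4/3 - 4*d^3/9 - 7*d^2/3 + 46*d/9 - 8/3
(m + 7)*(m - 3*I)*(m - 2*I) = m^3 + 7*m^2 - 5*I*m^2 - 6*m - 35*I*m - 42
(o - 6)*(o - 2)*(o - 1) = o^3 - 9*o^2 + 20*o - 12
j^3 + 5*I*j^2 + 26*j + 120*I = (j - 5*I)*(j + 4*I)*(j + 6*I)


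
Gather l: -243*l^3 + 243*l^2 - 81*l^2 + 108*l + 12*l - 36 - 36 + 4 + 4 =-243*l^3 + 162*l^2 + 120*l - 64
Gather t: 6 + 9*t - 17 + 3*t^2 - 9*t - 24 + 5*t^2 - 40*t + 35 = 8*t^2 - 40*t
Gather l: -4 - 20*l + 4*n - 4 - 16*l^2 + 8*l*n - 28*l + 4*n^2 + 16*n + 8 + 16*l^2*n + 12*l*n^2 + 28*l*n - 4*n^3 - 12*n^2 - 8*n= l^2*(16*n - 16) + l*(12*n^2 + 36*n - 48) - 4*n^3 - 8*n^2 + 12*n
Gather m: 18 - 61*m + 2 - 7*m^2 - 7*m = -7*m^2 - 68*m + 20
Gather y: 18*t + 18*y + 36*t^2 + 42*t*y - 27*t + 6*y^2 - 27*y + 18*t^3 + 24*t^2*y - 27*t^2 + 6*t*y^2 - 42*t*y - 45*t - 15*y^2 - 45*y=18*t^3 + 9*t^2 - 54*t + y^2*(6*t - 9) + y*(24*t^2 - 54)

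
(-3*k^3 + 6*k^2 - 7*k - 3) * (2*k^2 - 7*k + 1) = -6*k^5 + 33*k^4 - 59*k^3 + 49*k^2 + 14*k - 3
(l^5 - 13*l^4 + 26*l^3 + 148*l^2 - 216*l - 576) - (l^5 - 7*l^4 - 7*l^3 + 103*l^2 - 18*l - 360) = -6*l^4 + 33*l^3 + 45*l^2 - 198*l - 216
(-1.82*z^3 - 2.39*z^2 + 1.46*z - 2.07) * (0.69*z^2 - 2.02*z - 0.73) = -1.2558*z^5 + 2.0273*z^4 + 7.1638*z^3 - 2.6328*z^2 + 3.1156*z + 1.5111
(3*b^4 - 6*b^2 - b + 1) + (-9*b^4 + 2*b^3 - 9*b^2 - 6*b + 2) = -6*b^4 + 2*b^3 - 15*b^2 - 7*b + 3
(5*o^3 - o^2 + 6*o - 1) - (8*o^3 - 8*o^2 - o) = -3*o^3 + 7*o^2 + 7*o - 1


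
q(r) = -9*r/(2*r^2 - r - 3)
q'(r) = -9*r*(1 - 4*r)/(2*r^2 - r - 3)^2 - 9/(2*r^2 - r - 3)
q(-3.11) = 1.44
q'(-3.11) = 0.53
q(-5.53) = 0.78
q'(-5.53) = 0.14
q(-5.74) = 0.75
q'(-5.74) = 0.13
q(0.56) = 1.72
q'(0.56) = 3.80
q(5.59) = -0.93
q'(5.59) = 0.20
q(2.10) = -5.08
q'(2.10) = 7.69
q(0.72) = 2.42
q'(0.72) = 5.05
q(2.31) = -3.88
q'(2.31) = 4.28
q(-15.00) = 0.29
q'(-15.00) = 0.02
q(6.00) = -0.86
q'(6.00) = 0.17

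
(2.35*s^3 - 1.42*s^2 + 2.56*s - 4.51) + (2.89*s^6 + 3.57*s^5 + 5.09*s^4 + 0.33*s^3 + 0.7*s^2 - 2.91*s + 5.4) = 2.89*s^6 + 3.57*s^5 + 5.09*s^4 + 2.68*s^3 - 0.72*s^2 - 0.35*s + 0.890000000000001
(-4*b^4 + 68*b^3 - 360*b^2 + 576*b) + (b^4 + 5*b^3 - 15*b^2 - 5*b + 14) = -3*b^4 + 73*b^3 - 375*b^2 + 571*b + 14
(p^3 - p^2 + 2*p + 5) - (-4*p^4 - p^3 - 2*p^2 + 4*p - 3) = 4*p^4 + 2*p^3 + p^2 - 2*p + 8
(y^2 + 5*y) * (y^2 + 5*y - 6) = y^4 + 10*y^3 + 19*y^2 - 30*y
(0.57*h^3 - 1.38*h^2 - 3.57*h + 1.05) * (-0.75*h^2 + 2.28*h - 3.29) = -0.4275*h^5 + 2.3346*h^4 - 2.3442*h^3 - 4.3869*h^2 + 14.1393*h - 3.4545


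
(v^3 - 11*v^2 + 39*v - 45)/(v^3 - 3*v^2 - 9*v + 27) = (v - 5)/(v + 3)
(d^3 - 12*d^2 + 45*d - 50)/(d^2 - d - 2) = (d^2 - 10*d + 25)/(d + 1)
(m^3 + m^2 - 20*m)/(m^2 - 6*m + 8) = m*(m + 5)/(m - 2)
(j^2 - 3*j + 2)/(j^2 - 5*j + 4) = (j - 2)/(j - 4)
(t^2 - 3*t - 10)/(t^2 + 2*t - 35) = (t + 2)/(t + 7)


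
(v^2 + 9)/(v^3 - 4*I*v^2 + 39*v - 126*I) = (v + 3*I)/(v^2 - I*v + 42)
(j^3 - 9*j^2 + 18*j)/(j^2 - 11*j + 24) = j*(j - 6)/(j - 8)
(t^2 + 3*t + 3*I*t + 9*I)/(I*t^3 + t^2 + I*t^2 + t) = (-I*t^2 + 3*t*(1 - I) + 9)/(t*(t^2 + t*(1 - I) - I))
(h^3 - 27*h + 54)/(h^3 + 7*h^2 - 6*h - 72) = (h - 3)/(h + 4)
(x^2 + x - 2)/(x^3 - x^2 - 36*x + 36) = (x + 2)/(x^2 - 36)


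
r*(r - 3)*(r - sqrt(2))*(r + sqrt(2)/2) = r^4 - 3*r^3 - sqrt(2)*r^3/2 - r^2 + 3*sqrt(2)*r^2/2 + 3*r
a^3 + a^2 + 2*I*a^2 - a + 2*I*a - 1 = (a + 1)*(a + I)^2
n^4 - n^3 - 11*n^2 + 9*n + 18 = (n - 3)*(n - 2)*(n + 1)*(n + 3)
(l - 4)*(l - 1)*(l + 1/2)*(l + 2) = l^4 - 5*l^3/2 - 15*l^2/2 + 5*l + 4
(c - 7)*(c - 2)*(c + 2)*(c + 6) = c^4 - c^3 - 46*c^2 + 4*c + 168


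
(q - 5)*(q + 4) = q^2 - q - 20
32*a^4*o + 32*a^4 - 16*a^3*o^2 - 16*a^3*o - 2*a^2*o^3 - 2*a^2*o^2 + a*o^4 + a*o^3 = (-4*a + o)*(-2*a + o)*(4*a + o)*(a*o + a)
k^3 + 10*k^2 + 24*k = k*(k + 4)*(k + 6)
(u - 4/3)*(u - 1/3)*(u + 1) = u^3 - 2*u^2/3 - 11*u/9 + 4/9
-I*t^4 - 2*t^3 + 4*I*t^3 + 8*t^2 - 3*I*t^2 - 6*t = t*(t - 3)*(t - 2*I)*(-I*t + I)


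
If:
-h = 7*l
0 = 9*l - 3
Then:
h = -7/3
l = 1/3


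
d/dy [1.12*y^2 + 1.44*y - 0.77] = 2.24*y + 1.44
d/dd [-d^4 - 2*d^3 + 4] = d^2*(-4*d - 6)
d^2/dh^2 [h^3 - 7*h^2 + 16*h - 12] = 6*h - 14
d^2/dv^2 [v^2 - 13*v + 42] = 2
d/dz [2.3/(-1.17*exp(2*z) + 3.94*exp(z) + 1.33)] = (5.382*exp(z) - 9.062)*exp(z)/(-1.17*exp(2*z) + 3.94*exp(z) + 1.33)^2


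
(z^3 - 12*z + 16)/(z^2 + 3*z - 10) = (z^2 + 2*z - 8)/(z + 5)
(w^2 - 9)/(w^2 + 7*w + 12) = (w - 3)/(w + 4)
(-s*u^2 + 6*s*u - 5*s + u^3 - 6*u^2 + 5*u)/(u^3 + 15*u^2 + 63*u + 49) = (-s*u^2 + 6*s*u - 5*s + u^3 - 6*u^2 + 5*u)/(u^3 + 15*u^2 + 63*u + 49)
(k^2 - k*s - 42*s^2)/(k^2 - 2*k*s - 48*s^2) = (-k + 7*s)/(-k + 8*s)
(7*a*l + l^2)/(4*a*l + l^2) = (7*a + l)/(4*a + l)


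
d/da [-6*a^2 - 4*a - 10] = -12*a - 4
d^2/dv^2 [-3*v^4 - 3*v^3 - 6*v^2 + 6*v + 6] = -36*v^2 - 18*v - 12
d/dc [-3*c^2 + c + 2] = 1 - 6*c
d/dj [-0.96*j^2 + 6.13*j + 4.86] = 6.13 - 1.92*j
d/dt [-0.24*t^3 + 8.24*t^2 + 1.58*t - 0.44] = -0.72*t^2 + 16.48*t + 1.58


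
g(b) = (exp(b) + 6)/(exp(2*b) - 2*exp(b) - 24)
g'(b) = (exp(b) + 6)*(-2*exp(2*b) + 2*exp(b))/(exp(2*b) - 2*exp(b) - 24)^2 + exp(b)/(exp(2*b) - 2*exp(b) - 24)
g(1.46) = -0.73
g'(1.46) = -1.79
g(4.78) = 0.01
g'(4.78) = -0.01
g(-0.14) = -0.27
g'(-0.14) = -0.03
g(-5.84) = -0.25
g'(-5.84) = -0.00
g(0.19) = -0.29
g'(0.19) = -0.05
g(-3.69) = -0.25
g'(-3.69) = -0.00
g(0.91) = -0.37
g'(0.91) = -0.23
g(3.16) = 0.06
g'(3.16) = -0.09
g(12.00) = 0.00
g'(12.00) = 0.00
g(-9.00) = -0.25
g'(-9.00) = 0.00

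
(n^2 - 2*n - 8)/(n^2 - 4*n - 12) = (n - 4)/(n - 6)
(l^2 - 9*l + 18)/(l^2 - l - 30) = (l - 3)/(l + 5)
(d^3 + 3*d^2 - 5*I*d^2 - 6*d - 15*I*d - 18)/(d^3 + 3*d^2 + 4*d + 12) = (d - 3*I)/(d + 2*I)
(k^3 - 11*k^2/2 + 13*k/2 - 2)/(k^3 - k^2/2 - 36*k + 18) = (k^2 - 5*k + 4)/(k^2 - 36)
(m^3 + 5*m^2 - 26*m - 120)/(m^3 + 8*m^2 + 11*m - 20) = (m^2 + m - 30)/(m^2 + 4*m - 5)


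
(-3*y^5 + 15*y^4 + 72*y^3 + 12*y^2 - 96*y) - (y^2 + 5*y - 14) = -3*y^5 + 15*y^4 + 72*y^3 + 11*y^2 - 101*y + 14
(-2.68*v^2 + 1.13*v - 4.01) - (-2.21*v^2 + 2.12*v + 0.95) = -0.47*v^2 - 0.99*v - 4.96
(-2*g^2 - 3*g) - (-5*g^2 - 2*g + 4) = 3*g^2 - g - 4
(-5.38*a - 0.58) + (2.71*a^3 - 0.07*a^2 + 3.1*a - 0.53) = 2.71*a^3 - 0.07*a^2 - 2.28*a - 1.11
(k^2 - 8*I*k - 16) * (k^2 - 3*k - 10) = k^4 - 3*k^3 - 8*I*k^3 - 26*k^2 + 24*I*k^2 + 48*k + 80*I*k + 160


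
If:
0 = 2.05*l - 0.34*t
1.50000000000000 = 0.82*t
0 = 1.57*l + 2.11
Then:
No Solution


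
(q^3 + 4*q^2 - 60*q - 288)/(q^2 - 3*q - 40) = (q^2 + 12*q + 36)/(q + 5)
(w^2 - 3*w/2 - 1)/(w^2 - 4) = (w + 1/2)/(w + 2)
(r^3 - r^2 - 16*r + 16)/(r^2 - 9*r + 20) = (r^2 + 3*r - 4)/(r - 5)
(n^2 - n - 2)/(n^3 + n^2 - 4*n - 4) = 1/(n + 2)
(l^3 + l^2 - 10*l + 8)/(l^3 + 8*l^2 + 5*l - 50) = (l^2 + 3*l - 4)/(l^2 + 10*l + 25)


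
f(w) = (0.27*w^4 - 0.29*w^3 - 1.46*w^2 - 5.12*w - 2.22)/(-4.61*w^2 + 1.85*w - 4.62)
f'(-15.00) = 1.79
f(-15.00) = -13.46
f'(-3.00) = 0.32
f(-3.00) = -0.57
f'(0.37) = 1.05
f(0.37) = 0.95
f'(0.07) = 1.33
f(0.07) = 0.57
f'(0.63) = 0.47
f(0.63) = 1.15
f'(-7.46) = 0.89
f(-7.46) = -3.31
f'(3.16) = -0.45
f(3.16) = 0.34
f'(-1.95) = 0.17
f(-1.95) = -0.32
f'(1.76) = -0.41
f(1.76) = 0.94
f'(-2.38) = 0.23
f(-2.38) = -0.41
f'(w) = (9.22*w - 1.85)*(0.27*w^4 - 0.29*w^3 - 1.46*w^2 - 5.12*w - 2.22)/(-4.61*w^2 + 1.85*w - 4.62)^2 + (1.08*w^3 - 0.87*w^2 - 2.92*w - 5.12)/(-4.61*w^2 + 1.85*w - 4.62)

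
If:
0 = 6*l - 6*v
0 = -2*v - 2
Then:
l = -1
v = -1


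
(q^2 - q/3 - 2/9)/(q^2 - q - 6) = (-q^2 + q/3 + 2/9)/(-q^2 + q + 6)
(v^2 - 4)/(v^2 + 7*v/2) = 2*(v^2 - 4)/(v*(2*v + 7))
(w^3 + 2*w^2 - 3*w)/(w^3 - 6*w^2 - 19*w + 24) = w/(w - 8)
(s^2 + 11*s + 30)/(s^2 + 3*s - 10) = (s + 6)/(s - 2)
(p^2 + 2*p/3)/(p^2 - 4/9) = 3*p/(3*p - 2)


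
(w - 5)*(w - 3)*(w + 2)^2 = w^4 - 4*w^3 - 13*w^2 + 28*w + 60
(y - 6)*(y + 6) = y^2 - 36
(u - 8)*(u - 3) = u^2 - 11*u + 24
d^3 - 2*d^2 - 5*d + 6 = (d - 3)*(d - 1)*(d + 2)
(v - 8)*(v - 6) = v^2 - 14*v + 48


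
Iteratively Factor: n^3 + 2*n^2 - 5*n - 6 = (n + 3)*(n^2 - n - 2) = (n + 1)*(n + 3)*(n - 2)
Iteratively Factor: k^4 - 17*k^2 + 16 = (k + 1)*(k^3 - k^2 - 16*k + 16) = (k + 1)*(k + 4)*(k^2 - 5*k + 4) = (k - 4)*(k + 1)*(k + 4)*(k - 1)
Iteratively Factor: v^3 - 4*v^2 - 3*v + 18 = (v + 2)*(v^2 - 6*v + 9) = (v - 3)*(v + 2)*(v - 3)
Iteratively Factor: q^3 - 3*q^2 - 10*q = (q - 5)*(q^2 + 2*q) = (q - 5)*(q + 2)*(q)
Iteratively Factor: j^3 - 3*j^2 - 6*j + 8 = (j - 4)*(j^2 + j - 2) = (j - 4)*(j + 2)*(j - 1)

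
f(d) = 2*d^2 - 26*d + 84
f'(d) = 4*d - 26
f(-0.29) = 91.71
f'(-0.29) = -27.16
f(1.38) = 51.93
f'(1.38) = -20.48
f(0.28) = 76.88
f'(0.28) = -24.88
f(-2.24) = 152.28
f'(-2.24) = -34.96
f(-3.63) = 204.73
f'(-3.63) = -40.52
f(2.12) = 37.87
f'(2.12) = -17.52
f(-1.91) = 140.96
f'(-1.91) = -33.64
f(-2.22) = 151.58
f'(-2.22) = -34.88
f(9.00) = 12.00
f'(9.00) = 10.00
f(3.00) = 24.00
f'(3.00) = -14.00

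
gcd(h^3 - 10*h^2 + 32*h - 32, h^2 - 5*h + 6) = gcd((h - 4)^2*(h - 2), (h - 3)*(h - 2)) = h - 2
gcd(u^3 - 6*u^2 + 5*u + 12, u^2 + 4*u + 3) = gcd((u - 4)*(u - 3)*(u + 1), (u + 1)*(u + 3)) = u + 1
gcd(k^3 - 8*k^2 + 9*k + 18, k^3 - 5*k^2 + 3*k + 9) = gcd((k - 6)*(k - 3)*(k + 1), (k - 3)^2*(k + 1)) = k^2 - 2*k - 3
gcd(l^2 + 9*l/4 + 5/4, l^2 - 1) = l + 1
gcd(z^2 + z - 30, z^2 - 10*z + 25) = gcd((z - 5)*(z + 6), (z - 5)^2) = z - 5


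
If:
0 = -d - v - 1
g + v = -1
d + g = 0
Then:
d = 0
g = 0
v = -1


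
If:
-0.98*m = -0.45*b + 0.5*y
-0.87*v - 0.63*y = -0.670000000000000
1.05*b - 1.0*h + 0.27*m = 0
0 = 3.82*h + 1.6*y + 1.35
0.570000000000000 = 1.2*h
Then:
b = 0.17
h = 0.48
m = 1.09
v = 2.20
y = -1.98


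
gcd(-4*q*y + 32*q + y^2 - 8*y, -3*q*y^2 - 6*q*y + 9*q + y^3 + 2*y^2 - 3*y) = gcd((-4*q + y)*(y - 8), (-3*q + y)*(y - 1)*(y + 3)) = 1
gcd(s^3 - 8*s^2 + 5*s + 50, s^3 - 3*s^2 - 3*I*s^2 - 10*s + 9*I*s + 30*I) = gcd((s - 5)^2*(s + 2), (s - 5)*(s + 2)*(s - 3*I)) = s^2 - 3*s - 10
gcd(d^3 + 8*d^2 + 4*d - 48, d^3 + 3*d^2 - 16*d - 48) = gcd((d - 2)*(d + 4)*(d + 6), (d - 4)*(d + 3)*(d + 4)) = d + 4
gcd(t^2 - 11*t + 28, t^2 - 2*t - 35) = t - 7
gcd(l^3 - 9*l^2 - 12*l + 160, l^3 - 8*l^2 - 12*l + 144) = l + 4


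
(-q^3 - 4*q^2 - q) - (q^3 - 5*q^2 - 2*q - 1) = -2*q^3 + q^2 + q + 1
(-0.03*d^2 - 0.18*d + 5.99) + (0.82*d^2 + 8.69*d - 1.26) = 0.79*d^2 + 8.51*d + 4.73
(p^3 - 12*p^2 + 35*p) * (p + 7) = p^4 - 5*p^3 - 49*p^2 + 245*p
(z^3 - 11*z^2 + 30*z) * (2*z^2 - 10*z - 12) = 2*z^5 - 32*z^4 + 158*z^3 - 168*z^2 - 360*z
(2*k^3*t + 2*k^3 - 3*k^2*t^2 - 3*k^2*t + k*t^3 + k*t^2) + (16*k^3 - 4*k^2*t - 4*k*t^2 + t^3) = 2*k^3*t + 18*k^3 - 3*k^2*t^2 - 7*k^2*t + k*t^3 - 3*k*t^2 + t^3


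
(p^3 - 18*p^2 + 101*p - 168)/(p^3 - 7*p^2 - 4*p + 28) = (p^2 - 11*p + 24)/(p^2 - 4)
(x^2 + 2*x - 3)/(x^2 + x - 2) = (x + 3)/(x + 2)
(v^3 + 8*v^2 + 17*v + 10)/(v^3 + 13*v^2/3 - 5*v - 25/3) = 3*(v + 2)/(3*v - 5)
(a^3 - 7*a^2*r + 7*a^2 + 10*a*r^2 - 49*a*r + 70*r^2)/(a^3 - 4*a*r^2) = (a^2 - 5*a*r + 7*a - 35*r)/(a*(a + 2*r))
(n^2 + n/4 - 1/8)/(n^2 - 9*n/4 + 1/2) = (n + 1/2)/(n - 2)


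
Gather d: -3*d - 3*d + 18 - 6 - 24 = -6*d - 12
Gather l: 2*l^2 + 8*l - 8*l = 2*l^2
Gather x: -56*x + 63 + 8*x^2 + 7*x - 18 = 8*x^2 - 49*x + 45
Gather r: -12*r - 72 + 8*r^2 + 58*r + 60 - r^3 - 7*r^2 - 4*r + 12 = -r^3 + r^2 + 42*r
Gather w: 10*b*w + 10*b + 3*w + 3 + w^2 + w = 10*b + w^2 + w*(10*b + 4) + 3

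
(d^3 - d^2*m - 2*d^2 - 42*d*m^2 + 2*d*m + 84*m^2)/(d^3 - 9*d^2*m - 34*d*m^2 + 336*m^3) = (d - 2)/(d - 8*m)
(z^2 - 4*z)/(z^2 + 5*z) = (z - 4)/(z + 5)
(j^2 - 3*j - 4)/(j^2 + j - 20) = (j + 1)/(j + 5)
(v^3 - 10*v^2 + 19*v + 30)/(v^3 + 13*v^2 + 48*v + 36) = (v^2 - 11*v + 30)/(v^2 + 12*v + 36)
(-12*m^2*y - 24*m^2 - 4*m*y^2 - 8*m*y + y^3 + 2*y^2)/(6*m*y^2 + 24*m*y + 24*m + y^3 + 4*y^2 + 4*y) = (-12*m^2 - 4*m*y + y^2)/(6*m*y + 12*m + y^2 + 2*y)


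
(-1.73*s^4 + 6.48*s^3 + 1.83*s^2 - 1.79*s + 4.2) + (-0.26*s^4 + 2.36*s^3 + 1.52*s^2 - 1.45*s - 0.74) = -1.99*s^4 + 8.84*s^3 + 3.35*s^2 - 3.24*s + 3.46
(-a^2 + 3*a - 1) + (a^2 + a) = 4*a - 1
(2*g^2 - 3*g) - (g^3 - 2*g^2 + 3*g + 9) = -g^3 + 4*g^2 - 6*g - 9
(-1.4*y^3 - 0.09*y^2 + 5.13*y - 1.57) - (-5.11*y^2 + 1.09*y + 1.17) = -1.4*y^3 + 5.02*y^2 + 4.04*y - 2.74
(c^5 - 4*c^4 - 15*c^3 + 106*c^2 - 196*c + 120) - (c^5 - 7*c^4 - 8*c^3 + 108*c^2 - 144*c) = 3*c^4 - 7*c^3 - 2*c^2 - 52*c + 120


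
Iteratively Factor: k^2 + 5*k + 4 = (k + 1)*(k + 4)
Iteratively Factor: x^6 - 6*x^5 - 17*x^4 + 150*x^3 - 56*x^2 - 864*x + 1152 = (x - 4)*(x^5 - 2*x^4 - 25*x^3 + 50*x^2 + 144*x - 288) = (x - 4)*(x + 3)*(x^4 - 5*x^3 - 10*x^2 + 80*x - 96) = (x - 4)*(x - 3)*(x + 3)*(x^3 - 2*x^2 - 16*x + 32) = (x - 4)^2*(x - 3)*(x + 3)*(x^2 + 2*x - 8) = (x - 4)^2*(x - 3)*(x - 2)*(x + 3)*(x + 4)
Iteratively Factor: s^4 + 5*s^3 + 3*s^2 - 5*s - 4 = (s + 1)*(s^3 + 4*s^2 - s - 4) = (s + 1)^2*(s^2 + 3*s - 4) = (s - 1)*(s + 1)^2*(s + 4)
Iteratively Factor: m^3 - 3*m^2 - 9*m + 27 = (m - 3)*(m^2 - 9) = (m - 3)*(m + 3)*(m - 3)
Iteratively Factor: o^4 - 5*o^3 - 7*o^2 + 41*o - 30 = (o - 2)*(o^3 - 3*o^2 - 13*o + 15) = (o - 5)*(o - 2)*(o^2 + 2*o - 3) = (o - 5)*(o - 2)*(o - 1)*(o + 3)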